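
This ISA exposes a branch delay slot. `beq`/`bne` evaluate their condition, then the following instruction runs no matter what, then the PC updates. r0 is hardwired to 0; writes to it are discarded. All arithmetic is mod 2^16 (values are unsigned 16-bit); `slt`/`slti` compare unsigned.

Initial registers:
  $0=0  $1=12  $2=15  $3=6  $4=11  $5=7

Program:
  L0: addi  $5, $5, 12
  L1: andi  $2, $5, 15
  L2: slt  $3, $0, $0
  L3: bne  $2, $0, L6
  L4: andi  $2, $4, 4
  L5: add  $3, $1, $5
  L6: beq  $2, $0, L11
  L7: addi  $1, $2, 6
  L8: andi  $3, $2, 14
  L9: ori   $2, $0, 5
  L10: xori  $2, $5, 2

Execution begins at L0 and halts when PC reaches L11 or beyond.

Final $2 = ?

[0] addi  $5, $5, 12  →  {$0:0, $1:12, $2:15, $3:6, $4:11, $5:19}
[1] andi  $2, $5, 15  →  {$0:0, $1:12, $2:3, $3:6, $4:11, $5:19}
[2] slt  $3, $0, $0  →  {$0:0, $1:12, $2:3, $3:0, $4:11, $5:19}
[3] bne  $2, $0, L6  →  {$0:0, $1:12, $2:3, $3:0, $4:11, $5:19}  ⟨branch taken⟩
[4] andi  $2, $4, 4  →  {$0:0, $1:12, $2:0, $3:0, $4:11, $5:19}
[6] beq  $2, $0, L11  →  {$0:0, $1:12, $2:0, $3:0, $4:11, $5:19}  ⟨branch taken⟩
[7] addi  $1, $2, 6  →  {$0:0, $1:6, $2:0, $3:0, $4:11, $5:19}

0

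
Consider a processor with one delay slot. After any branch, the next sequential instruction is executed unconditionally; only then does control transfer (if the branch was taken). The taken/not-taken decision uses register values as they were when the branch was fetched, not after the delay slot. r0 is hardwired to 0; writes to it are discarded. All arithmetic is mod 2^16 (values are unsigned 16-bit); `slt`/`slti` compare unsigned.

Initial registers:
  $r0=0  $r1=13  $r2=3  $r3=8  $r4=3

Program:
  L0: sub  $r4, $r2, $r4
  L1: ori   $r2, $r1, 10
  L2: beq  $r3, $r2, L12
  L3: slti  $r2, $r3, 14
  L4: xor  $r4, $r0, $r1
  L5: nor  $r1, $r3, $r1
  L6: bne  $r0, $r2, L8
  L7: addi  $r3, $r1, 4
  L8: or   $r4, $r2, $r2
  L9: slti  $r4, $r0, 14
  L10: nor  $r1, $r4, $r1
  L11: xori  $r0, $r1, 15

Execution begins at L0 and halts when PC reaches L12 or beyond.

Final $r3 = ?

65526

PC=0  sub  $r4, $r2, $r4     | $r0=0 $r1=13 $r2=3 $r3=8 $r4=0
PC=1  ori   $r2, $r1, 10     | $r0=0 $r1=13 $r2=15 $r3=8 $r4=0
PC=2  beq  $r3, $r2, L12     | $r0=0 $r1=13 $r2=15 $r3=8 $r4=0  [not taken]
PC=3  slti  $r2, $r3, 14     | $r0=0 $r1=13 $r2=1 $r3=8 $r4=0
PC=4  xor  $r4, $r0, $r1     | $r0=0 $r1=13 $r2=1 $r3=8 $r4=13
PC=5  nor  $r1, $r3, $r1     | $r0=0 $r1=65522 $r2=1 $r3=8 $r4=13
PC=6  bne  $r0, $r2, L8      | $r0=0 $r1=65522 $r2=1 $r3=8 $r4=13  [TAKEN]
PC=7  addi  $r3, $r1, 4      | $r0=0 $r1=65522 $r2=1 $r3=65526 $r4=13
PC=8  or   $r4, $r2, $r2     | $r0=0 $r1=65522 $r2=1 $r3=65526 $r4=1
PC=9  slti  $r4, $r0, 14     | $r0=0 $r1=65522 $r2=1 $r3=65526 $r4=1
PC=10 nor  $r1, $r4, $r1     | $r0=0 $r1=12 $r2=1 $r3=65526 $r4=1
PC=11 xori  $r0, $r1, 15     | $r0=0 $r1=12 $r2=1 $r3=65526 $r4=1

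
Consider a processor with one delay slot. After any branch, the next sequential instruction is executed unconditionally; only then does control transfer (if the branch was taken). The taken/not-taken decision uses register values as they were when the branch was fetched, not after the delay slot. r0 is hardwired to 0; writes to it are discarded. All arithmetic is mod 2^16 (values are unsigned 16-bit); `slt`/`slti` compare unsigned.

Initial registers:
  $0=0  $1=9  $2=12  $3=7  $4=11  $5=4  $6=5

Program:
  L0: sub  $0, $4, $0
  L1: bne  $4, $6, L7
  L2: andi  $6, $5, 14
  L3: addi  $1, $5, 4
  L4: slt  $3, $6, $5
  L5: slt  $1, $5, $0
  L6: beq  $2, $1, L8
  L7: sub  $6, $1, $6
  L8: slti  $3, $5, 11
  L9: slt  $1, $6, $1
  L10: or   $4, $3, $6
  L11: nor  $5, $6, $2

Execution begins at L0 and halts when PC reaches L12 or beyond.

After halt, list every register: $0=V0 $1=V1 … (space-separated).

$0=0 $1=1 $2=12 $3=1 $4=5 $5=65522 $6=5

PC=0  sub  $0, $4, $0        | $0=0 $1=9 $2=12 $3=7 $4=11 $5=4 $6=5
PC=1  bne  $4, $6, L7        | $0=0 $1=9 $2=12 $3=7 $4=11 $5=4 $6=5  [TAKEN]
PC=2  andi  $6, $5, 14       | $0=0 $1=9 $2=12 $3=7 $4=11 $5=4 $6=4
PC=7  sub  $6, $1, $6        | $0=0 $1=9 $2=12 $3=7 $4=11 $5=4 $6=5
PC=8  slti  $3, $5, 11       | $0=0 $1=9 $2=12 $3=1 $4=11 $5=4 $6=5
PC=9  slt  $1, $6, $1        | $0=0 $1=1 $2=12 $3=1 $4=11 $5=4 $6=5
PC=10 or   $4, $3, $6        | $0=0 $1=1 $2=12 $3=1 $4=5 $5=4 $6=5
PC=11 nor  $5, $6, $2        | $0=0 $1=1 $2=12 $3=1 $4=5 $5=65522 $6=5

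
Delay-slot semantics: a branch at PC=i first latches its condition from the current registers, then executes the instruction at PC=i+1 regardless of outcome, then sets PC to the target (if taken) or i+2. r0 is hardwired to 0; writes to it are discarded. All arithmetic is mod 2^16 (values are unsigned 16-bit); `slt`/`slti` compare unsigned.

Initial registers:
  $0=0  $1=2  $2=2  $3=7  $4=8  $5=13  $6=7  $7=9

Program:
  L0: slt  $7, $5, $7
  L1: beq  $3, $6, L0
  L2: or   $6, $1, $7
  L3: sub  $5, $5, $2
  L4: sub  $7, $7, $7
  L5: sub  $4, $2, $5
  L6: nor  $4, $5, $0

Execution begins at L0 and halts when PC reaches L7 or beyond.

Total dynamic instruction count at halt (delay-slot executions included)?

10

  step pc=0: slt  $7, $5, $7  regs=(0,2,2,7,8,13,7,0)
  step pc=1: beq  $3, $6, L0  cond=T  regs=(0,2,2,7,8,13,7,0)
  step pc=2: or   $6, $1, $7  regs=(0,2,2,7,8,13,2,0)
  step pc=0: slt  $7, $5, $7  regs=(0,2,2,7,8,13,2,0)
  step pc=1: beq  $3, $6, L0  cond=F  regs=(0,2,2,7,8,13,2,0)
  step pc=2: or   $6, $1, $7  regs=(0,2,2,7,8,13,2,0)
  step pc=3: sub  $5, $5, $2  regs=(0,2,2,7,8,11,2,0)
  step pc=4: sub  $7, $7, $7  regs=(0,2,2,7,8,11,2,0)
  step pc=5: sub  $4, $2, $5  regs=(0,2,2,7,65527,11,2,0)
  step pc=6: nor  $4, $5, $0  regs=(0,2,2,7,65524,11,2,0)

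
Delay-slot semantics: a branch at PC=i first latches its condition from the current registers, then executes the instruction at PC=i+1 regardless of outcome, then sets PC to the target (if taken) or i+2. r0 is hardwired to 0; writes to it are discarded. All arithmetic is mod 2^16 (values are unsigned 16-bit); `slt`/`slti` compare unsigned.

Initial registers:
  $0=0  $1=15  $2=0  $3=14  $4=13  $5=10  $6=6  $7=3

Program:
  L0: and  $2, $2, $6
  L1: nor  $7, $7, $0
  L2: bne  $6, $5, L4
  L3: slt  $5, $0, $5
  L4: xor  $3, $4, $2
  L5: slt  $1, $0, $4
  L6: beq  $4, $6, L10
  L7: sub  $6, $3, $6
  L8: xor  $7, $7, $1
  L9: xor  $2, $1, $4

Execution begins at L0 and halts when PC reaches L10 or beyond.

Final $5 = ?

1

PC=0  and  $2, $2, $6        | $0=0 $1=15 $2=0 $3=14 $4=13 $5=10 $6=6 $7=3
PC=1  nor  $7, $7, $0        | $0=0 $1=15 $2=0 $3=14 $4=13 $5=10 $6=6 $7=65532
PC=2  bne  $6, $5, L4        | $0=0 $1=15 $2=0 $3=14 $4=13 $5=10 $6=6 $7=65532  [TAKEN]
PC=3  slt  $5, $0, $5        | $0=0 $1=15 $2=0 $3=14 $4=13 $5=1 $6=6 $7=65532
PC=4  xor  $3, $4, $2        | $0=0 $1=15 $2=0 $3=13 $4=13 $5=1 $6=6 $7=65532
PC=5  slt  $1, $0, $4        | $0=0 $1=1 $2=0 $3=13 $4=13 $5=1 $6=6 $7=65532
PC=6  beq  $4, $6, L10       | $0=0 $1=1 $2=0 $3=13 $4=13 $5=1 $6=6 $7=65532  [not taken]
PC=7  sub  $6, $3, $6        | $0=0 $1=1 $2=0 $3=13 $4=13 $5=1 $6=7 $7=65532
PC=8  xor  $7, $7, $1        | $0=0 $1=1 $2=0 $3=13 $4=13 $5=1 $6=7 $7=65533
PC=9  xor  $2, $1, $4        | $0=0 $1=1 $2=12 $3=13 $4=13 $5=1 $6=7 $7=65533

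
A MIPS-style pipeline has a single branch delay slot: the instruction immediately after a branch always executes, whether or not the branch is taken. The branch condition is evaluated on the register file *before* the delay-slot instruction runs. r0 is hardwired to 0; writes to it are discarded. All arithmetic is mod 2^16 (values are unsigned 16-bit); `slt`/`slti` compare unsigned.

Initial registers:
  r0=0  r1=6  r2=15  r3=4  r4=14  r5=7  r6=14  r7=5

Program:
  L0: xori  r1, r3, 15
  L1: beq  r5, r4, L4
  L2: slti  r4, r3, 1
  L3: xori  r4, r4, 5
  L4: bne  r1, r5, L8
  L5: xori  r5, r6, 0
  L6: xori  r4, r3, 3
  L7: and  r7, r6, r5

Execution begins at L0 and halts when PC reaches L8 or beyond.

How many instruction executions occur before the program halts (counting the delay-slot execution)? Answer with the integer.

[0] xori  r1, r3, 15  →  {r0:0, r1:11, r2:15, r3:4, r4:14, r5:7, r6:14, r7:5}
[1] beq  r5, r4, L4  →  {r0:0, r1:11, r2:15, r3:4, r4:14, r5:7, r6:14, r7:5}  ⟨branch fallthrough⟩
[2] slti  r4, r3, 1  →  {r0:0, r1:11, r2:15, r3:4, r4:0, r5:7, r6:14, r7:5}
[3] xori  r4, r4, 5  →  {r0:0, r1:11, r2:15, r3:4, r4:5, r5:7, r6:14, r7:5}
[4] bne  r1, r5, L8  →  {r0:0, r1:11, r2:15, r3:4, r4:5, r5:7, r6:14, r7:5}  ⟨branch taken⟩
[5] xori  r5, r6, 0  →  {r0:0, r1:11, r2:15, r3:4, r4:5, r5:14, r6:14, r7:5}

6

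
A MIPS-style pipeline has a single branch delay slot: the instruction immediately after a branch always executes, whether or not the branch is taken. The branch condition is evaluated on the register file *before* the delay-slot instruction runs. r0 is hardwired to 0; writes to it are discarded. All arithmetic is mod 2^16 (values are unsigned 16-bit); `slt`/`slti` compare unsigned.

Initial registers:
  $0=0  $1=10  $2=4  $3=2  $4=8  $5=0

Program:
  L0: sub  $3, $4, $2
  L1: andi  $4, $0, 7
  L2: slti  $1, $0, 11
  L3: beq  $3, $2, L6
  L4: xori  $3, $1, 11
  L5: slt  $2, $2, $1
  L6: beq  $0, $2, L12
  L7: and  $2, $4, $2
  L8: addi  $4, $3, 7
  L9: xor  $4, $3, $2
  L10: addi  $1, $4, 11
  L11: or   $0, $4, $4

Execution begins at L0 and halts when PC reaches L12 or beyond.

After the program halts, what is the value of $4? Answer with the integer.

10

PC=0  sub  $3, $4, $2        | $0=0 $1=10 $2=4 $3=4 $4=8 $5=0
PC=1  andi  $4, $0, 7        | $0=0 $1=10 $2=4 $3=4 $4=0 $5=0
PC=2  slti  $1, $0, 11       | $0=0 $1=1 $2=4 $3=4 $4=0 $5=0
PC=3  beq  $3, $2, L6        | $0=0 $1=1 $2=4 $3=4 $4=0 $5=0  [TAKEN]
PC=4  xori  $3, $1, 11       | $0=0 $1=1 $2=4 $3=10 $4=0 $5=0
PC=6  beq  $0, $2, L12       | $0=0 $1=1 $2=4 $3=10 $4=0 $5=0  [not taken]
PC=7  and  $2, $4, $2        | $0=0 $1=1 $2=0 $3=10 $4=0 $5=0
PC=8  addi  $4, $3, 7        | $0=0 $1=1 $2=0 $3=10 $4=17 $5=0
PC=9  xor  $4, $3, $2        | $0=0 $1=1 $2=0 $3=10 $4=10 $5=0
PC=10 addi  $1, $4, 11       | $0=0 $1=21 $2=0 $3=10 $4=10 $5=0
PC=11 or   $0, $4, $4        | $0=0 $1=21 $2=0 $3=10 $4=10 $5=0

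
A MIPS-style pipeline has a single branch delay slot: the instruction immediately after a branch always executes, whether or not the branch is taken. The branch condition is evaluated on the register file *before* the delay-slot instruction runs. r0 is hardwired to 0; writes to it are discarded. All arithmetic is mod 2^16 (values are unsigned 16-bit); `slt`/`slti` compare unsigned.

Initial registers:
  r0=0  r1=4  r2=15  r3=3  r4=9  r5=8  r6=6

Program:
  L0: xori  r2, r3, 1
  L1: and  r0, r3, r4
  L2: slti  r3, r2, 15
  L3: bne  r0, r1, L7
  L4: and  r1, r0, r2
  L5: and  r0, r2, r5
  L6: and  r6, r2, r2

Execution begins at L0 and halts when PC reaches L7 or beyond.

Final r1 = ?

#0 xori  r2, r3, 1 ; 0/4/2/3/9/8/6
#1 and  r0, r3, r4 ; 0/4/2/3/9/8/6
#2 slti  r3, r2, 15 ; 0/4/2/1/9/8/6
#3 bne  r0, r1, L7 ; 0/4/2/1/9/8/6 ; →target
#4 and  r1, r0, r2 ; 0/0/2/1/9/8/6

0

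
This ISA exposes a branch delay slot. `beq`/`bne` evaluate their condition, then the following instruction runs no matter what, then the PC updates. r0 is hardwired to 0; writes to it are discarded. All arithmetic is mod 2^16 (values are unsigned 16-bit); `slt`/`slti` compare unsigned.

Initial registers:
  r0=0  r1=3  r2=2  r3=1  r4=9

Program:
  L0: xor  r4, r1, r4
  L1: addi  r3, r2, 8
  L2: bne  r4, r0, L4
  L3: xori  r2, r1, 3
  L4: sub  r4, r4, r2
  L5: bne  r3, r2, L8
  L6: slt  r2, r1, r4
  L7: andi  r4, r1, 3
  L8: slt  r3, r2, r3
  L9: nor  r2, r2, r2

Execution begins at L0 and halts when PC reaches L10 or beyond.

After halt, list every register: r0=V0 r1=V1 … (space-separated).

PC=0  xor  r4, r1, r4        | r0=0 r1=3 r2=2 r3=1 r4=10
PC=1  addi  r3, r2, 8        | r0=0 r1=3 r2=2 r3=10 r4=10
PC=2  bne  r4, r0, L4        | r0=0 r1=3 r2=2 r3=10 r4=10  [TAKEN]
PC=3  xori  r2, r1, 3        | r0=0 r1=3 r2=0 r3=10 r4=10
PC=4  sub  r4, r4, r2        | r0=0 r1=3 r2=0 r3=10 r4=10
PC=5  bne  r3, r2, L8        | r0=0 r1=3 r2=0 r3=10 r4=10  [TAKEN]
PC=6  slt  r2, r1, r4        | r0=0 r1=3 r2=1 r3=10 r4=10
PC=8  slt  r3, r2, r3        | r0=0 r1=3 r2=1 r3=1 r4=10
PC=9  nor  r2, r2, r2        | r0=0 r1=3 r2=65534 r3=1 r4=10

r0=0 r1=3 r2=65534 r3=1 r4=10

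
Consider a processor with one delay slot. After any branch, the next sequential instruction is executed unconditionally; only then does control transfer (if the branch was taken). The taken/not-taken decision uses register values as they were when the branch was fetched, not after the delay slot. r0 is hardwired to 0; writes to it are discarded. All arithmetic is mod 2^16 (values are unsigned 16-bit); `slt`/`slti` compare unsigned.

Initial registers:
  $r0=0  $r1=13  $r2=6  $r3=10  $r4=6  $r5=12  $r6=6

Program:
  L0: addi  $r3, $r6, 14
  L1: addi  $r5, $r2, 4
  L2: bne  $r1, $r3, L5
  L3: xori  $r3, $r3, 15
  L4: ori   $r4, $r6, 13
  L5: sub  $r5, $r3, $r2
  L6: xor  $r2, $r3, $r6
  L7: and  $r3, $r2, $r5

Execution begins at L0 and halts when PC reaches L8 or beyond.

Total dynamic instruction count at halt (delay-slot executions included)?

#0 addi  $r3, $r6, 14 ; 0/13/6/20/6/12/6
#1 addi  $r5, $r2, 4 ; 0/13/6/20/6/10/6
#2 bne  $r1, $r3, L5 ; 0/13/6/20/6/10/6 ; →target
#3 xori  $r3, $r3, 15 ; 0/13/6/27/6/10/6
#5 sub  $r5, $r3, $r2 ; 0/13/6/27/6/21/6
#6 xor  $r2, $r3, $r6 ; 0/13/29/27/6/21/6
#7 and  $r3, $r2, $r5 ; 0/13/29/21/6/21/6

7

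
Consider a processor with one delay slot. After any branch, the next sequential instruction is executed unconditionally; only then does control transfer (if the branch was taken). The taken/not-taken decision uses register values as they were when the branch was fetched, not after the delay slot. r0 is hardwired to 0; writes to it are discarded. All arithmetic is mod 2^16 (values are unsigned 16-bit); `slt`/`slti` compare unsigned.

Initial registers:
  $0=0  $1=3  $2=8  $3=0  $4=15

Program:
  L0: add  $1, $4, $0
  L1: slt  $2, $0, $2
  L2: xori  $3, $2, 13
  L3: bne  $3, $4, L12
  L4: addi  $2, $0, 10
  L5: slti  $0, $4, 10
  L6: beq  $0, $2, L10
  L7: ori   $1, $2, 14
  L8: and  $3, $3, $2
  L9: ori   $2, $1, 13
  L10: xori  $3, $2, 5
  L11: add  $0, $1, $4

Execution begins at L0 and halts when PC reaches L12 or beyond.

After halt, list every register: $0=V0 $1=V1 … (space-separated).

$0=0 $1=15 $2=10 $3=12 $4=15

#0 add  $1, $4, $0 ; 0/15/8/0/15
#1 slt  $2, $0, $2 ; 0/15/1/0/15
#2 xori  $3, $2, 13 ; 0/15/1/12/15
#3 bne  $3, $4, L12 ; 0/15/1/12/15 ; →target
#4 addi  $2, $0, 10 ; 0/15/10/12/15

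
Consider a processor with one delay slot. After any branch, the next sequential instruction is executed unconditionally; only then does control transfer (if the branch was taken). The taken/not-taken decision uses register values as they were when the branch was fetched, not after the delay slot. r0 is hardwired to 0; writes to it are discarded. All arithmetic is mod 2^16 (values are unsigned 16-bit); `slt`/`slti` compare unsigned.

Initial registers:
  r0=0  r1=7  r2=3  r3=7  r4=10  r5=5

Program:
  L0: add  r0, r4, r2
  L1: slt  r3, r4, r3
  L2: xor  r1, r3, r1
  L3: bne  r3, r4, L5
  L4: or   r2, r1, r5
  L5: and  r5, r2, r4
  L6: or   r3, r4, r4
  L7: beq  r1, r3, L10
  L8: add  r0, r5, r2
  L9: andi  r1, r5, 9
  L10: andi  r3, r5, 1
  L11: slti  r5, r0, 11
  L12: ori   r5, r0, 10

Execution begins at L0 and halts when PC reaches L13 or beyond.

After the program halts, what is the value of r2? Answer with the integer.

7

  step pc=0: add  r0, r4, r2  regs=(0,7,3,7,10,5)
  step pc=1: slt  r3, r4, r3  regs=(0,7,3,0,10,5)
  step pc=2: xor  r1, r3, r1  regs=(0,7,3,0,10,5)
  step pc=3: bne  r3, r4, L5  cond=T  regs=(0,7,3,0,10,5)
  step pc=4: or   r2, r1, r5  regs=(0,7,7,0,10,5)
  step pc=5: and  r5, r2, r4  regs=(0,7,7,0,10,2)
  step pc=6: or   r3, r4, r4  regs=(0,7,7,10,10,2)
  step pc=7: beq  r1, r3, L10  cond=F  regs=(0,7,7,10,10,2)
  step pc=8: add  r0, r5, r2  regs=(0,7,7,10,10,2)
  step pc=9: andi  r1, r5, 9  regs=(0,0,7,10,10,2)
  step pc=10: andi  r3, r5, 1  regs=(0,0,7,0,10,2)
  step pc=11: slti  r5, r0, 11  regs=(0,0,7,0,10,1)
  step pc=12: ori   r5, r0, 10  regs=(0,0,7,0,10,10)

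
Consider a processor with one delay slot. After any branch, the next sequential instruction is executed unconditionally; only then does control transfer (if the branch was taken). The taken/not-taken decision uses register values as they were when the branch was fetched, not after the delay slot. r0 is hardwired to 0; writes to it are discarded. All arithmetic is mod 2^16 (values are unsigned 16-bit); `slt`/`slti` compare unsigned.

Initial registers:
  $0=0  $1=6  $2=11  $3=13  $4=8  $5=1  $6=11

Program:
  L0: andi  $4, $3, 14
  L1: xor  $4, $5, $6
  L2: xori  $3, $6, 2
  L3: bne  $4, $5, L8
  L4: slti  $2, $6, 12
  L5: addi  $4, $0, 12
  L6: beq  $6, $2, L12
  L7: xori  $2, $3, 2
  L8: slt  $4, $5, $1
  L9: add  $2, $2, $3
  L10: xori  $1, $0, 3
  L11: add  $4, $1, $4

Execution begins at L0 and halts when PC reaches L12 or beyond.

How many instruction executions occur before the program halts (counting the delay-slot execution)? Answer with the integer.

PC=0  andi  $4, $3, 14       | $0=0 $1=6 $2=11 $3=13 $4=12 $5=1 $6=11
PC=1  xor  $4, $5, $6        | $0=0 $1=6 $2=11 $3=13 $4=10 $5=1 $6=11
PC=2  xori  $3, $6, 2        | $0=0 $1=6 $2=11 $3=9 $4=10 $5=1 $6=11
PC=3  bne  $4, $5, L8        | $0=0 $1=6 $2=11 $3=9 $4=10 $5=1 $6=11  [TAKEN]
PC=4  slti  $2, $6, 12       | $0=0 $1=6 $2=1 $3=9 $4=10 $5=1 $6=11
PC=8  slt  $4, $5, $1        | $0=0 $1=6 $2=1 $3=9 $4=1 $5=1 $6=11
PC=9  add  $2, $2, $3        | $0=0 $1=6 $2=10 $3=9 $4=1 $5=1 $6=11
PC=10 xori  $1, $0, 3        | $0=0 $1=3 $2=10 $3=9 $4=1 $5=1 $6=11
PC=11 add  $4, $1, $4        | $0=0 $1=3 $2=10 $3=9 $4=4 $5=1 $6=11

9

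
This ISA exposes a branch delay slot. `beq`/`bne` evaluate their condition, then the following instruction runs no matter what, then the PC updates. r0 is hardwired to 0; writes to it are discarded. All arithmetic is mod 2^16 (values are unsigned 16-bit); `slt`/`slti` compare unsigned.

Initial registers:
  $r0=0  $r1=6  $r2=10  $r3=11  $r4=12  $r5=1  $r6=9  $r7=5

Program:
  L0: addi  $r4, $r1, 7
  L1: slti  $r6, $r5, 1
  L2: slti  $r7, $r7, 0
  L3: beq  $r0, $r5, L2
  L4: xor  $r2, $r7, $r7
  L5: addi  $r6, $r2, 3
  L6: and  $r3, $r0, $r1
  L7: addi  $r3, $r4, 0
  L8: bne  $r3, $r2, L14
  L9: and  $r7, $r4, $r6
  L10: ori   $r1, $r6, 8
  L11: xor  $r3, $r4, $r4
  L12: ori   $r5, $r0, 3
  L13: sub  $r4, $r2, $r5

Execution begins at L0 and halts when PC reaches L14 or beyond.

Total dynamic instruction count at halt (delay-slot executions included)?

  step pc=0: addi  $r4, $r1, 7  regs=(0,6,10,11,13,1,9,5)
  step pc=1: slti  $r6, $r5, 1  regs=(0,6,10,11,13,1,0,5)
  step pc=2: slti  $r7, $r7, 0  regs=(0,6,10,11,13,1,0,0)
  step pc=3: beq  $r0, $r5, L2  cond=F  regs=(0,6,10,11,13,1,0,0)
  step pc=4: xor  $r2, $r7, $r7  regs=(0,6,0,11,13,1,0,0)
  step pc=5: addi  $r6, $r2, 3  regs=(0,6,0,11,13,1,3,0)
  step pc=6: and  $r3, $r0, $r1  regs=(0,6,0,0,13,1,3,0)
  step pc=7: addi  $r3, $r4, 0  regs=(0,6,0,13,13,1,3,0)
  step pc=8: bne  $r3, $r2, L14  cond=T  regs=(0,6,0,13,13,1,3,0)
  step pc=9: and  $r7, $r4, $r6  regs=(0,6,0,13,13,1,3,1)

10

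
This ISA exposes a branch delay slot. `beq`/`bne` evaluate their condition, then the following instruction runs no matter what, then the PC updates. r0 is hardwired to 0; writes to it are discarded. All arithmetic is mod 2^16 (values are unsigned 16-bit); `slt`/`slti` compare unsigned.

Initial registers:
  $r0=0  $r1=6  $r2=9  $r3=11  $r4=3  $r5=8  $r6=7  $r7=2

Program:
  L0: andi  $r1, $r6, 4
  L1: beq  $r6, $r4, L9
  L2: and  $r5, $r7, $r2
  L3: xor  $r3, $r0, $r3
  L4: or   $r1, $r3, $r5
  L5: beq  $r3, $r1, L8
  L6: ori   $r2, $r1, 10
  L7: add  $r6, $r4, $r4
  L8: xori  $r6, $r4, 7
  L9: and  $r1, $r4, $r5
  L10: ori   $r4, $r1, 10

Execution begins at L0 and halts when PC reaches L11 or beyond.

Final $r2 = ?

PC=0  andi  $r1, $r6, 4      | $r0=0 $r1=4 $r2=9 $r3=11 $r4=3 $r5=8 $r6=7 $r7=2
PC=1  beq  $r6, $r4, L9      | $r0=0 $r1=4 $r2=9 $r3=11 $r4=3 $r5=8 $r6=7 $r7=2  [not taken]
PC=2  and  $r5, $r7, $r2     | $r0=0 $r1=4 $r2=9 $r3=11 $r4=3 $r5=0 $r6=7 $r7=2
PC=3  xor  $r3, $r0, $r3     | $r0=0 $r1=4 $r2=9 $r3=11 $r4=3 $r5=0 $r6=7 $r7=2
PC=4  or   $r1, $r3, $r5     | $r0=0 $r1=11 $r2=9 $r3=11 $r4=3 $r5=0 $r6=7 $r7=2
PC=5  beq  $r3, $r1, L8      | $r0=0 $r1=11 $r2=9 $r3=11 $r4=3 $r5=0 $r6=7 $r7=2  [TAKEN]
PC=6  ori   $r2, $r1, 10     | $r0=0 $r1=11 $r2=11 $r3=11 $r4=3 $r5=0 $r6=7 $r7=2
PC=8  xori  $r6, $r4, 7      | $r0=0 $r1=11 $r2=11 $r3=11 $r4=3 $r5=0 $r6=4 $r7=2
PC=9  and  $r1, $r4, $r5     | $r0=0 $r1=0 $r2=11 $r3=11 $r4=3 $r5=0 $r6=4 $r7=2
PC=10 ori   $r4, $r1, 10     | $r0=0 $r1=0 $r2=11 $r3=11 $r4=10 $r5=0 $r6=4 $r7=2

11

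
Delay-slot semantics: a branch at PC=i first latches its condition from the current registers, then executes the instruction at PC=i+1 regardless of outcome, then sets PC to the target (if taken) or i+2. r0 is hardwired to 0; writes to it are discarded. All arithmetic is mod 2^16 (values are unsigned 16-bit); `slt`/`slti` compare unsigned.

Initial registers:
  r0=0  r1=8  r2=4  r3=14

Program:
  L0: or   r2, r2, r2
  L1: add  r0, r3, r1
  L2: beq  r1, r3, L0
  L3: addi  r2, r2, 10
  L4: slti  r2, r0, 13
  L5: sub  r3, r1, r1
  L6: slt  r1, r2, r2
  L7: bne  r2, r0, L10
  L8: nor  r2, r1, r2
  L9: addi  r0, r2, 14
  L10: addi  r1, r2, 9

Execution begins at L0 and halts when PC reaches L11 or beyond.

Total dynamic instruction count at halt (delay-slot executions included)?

10

  step pc=0: or   r2, r2, r2  regs=(0,8,4,14)
  step pc=1: add  r0, r3, r1  regs=(0,8,4,14)
  step pc=2: beq  r1, r3, L0  cond=F  regs=(0,8,4,14)
  step pc=3: addi  r2, r2, 10  regs=(0,8,14,14)
  step pc=4: slti  r2, r0, 13  regs=(0,8,1,14)
  step pc=5: sub  r3, r1, r1  regs=(0,8,1,0)
  step pc=6: slt  r1, r2, r2  regs=(0,0,1,0)
  step pc=7: bne  r2, r0, L10  cond=T  regs=(0,0,1,0)
  step pc=8: nor  r2, r1, r2  regs=(0,0,65534,0)
  step pc=10: addi  r1, r2, 9  regs=(0,7,65534,0)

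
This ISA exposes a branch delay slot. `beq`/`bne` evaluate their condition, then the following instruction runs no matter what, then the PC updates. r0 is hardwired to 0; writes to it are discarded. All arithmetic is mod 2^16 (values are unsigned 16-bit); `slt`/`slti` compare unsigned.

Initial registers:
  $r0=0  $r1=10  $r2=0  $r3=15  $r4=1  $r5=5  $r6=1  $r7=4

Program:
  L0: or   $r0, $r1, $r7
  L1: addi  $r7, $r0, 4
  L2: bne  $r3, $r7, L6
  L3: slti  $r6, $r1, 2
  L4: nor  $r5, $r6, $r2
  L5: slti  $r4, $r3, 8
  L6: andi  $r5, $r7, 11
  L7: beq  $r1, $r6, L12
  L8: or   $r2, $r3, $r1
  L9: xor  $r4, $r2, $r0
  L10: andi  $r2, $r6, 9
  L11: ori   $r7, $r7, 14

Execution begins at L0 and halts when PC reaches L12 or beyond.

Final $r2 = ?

0

PC=0  or   $r0, $r1, $r7     | $r0=0 $r1=10 $r2=0 $r3=15 $r4=1 $r5=5 $r6=1 $r7=4
PC=1  addi  $r7, $r0, 4      | $r0=0 $r1=10 $r2=0 $r3=15 $r4=1 $r5=5 $r6=1 $r7=4
PC=2  bne  $r3, $r7, L6      | $r0=0 $r1=10 $r2=0 $r3=15 $r4=1 $r5=5 $r6=1 $r7=4  [TAKEN]
PC=3  slti  $r6, $r1, 2      | $r0=0 $r1=10 $r2=0 $r3=15 $r4=1 $r5=5 $r6=0 $r7=4
PC=6  andi  $r5, $r7, 11     | $r0=0 $r1=10 $r2=0 $r3=15 $r4=1 $r5=0 $r6=0 $r7=4
PC=7  beq  $r1, $r6, L12     | $r0=0 $r1=10 $r2=0 $r3=15 $r4=1 $r5=0 $r6=0 $r7=4  [not taken]
PC=8  or   $r2, $r3, $r1     | $r0=0 $r1=10 $r2=15 $r3=15 $r4=1 $r5=0 $r6=0 $r7=4
PC=9  xor  $r4, $r2, $r0     | $r0=0 $r1=10 $r2=15 $r3=15 $r4=15 $r5=0 $r6=0 $r7=4
PC=10 andi  $r2, $r6, 9      | $r0=0 $r1=10 $r2=0 $r3=15 $r4=15 $r5=0 $r6=0 $r7=4
PC=11 ori   $r7, $r7, 14     | $r0=0 $r1=10 $r2=0 $r3=15 $r4=15 $r5=0 $r6=0 $r7=14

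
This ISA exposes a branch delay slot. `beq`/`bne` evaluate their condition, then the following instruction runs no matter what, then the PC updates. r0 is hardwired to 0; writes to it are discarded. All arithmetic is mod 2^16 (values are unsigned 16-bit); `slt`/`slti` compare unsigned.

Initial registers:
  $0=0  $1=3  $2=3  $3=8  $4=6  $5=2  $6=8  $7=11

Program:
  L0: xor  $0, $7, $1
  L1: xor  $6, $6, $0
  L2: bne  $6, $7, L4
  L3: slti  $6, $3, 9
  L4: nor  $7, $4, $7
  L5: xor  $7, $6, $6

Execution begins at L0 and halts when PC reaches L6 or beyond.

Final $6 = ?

1

  step pc=0: xor  $0, $7, $1  regs=(0,3,3,8,6,2,8,11)
  step pc=1: xor  $6, $6, $0  regs=(0,3,3,8,6,2,8,11)
  step pc=2: bne  $6, $7, L4  cond=T  regs=(0,3,3,8,6,2,8,11)
  step pc=3: slti  $6, $3, 9  regs=(0,3,3,8,6,2,1,11)
  step pc=4: nor  $7, $4, $7  regs=(0,3,3,8,6,2,1,65520)
  step pc=5: xor  $7, $6, $6  regs=(0,3,3,8,6,2,1,0)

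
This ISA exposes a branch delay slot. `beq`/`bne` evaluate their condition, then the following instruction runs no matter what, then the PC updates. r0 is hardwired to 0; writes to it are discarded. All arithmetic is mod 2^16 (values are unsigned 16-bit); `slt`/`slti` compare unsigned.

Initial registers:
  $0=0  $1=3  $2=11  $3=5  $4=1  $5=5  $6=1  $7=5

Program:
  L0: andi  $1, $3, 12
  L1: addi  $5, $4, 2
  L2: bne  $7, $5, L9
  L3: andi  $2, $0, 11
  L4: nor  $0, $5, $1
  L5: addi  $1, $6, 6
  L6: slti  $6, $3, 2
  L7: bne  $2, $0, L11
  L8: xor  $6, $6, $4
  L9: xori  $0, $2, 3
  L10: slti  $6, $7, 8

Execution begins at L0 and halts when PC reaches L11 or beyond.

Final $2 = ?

0

  step pc=0: andi  $1, $3, 12  regs=(0,4,11,5,1,5,1,5)
  step pc=1: addi  $5, $4, 2  regs=(0,4,11,5,1,3,1,5)
  step pc=2: bne  $7, $5, L9  cond=T  regs=(0,4,11,5,1,3,1,5)
  step pc=3: andi  $2, $0, 11  regs=(0,4,0,5,1,3,1,5)
  step pc=9: xori  $0, $2, 3  regs=(0,4,0,5,1,3,1,5)
  step pc=10: slti  $6, $7, 8  regs=(0,4,0,5,1,3,1,5)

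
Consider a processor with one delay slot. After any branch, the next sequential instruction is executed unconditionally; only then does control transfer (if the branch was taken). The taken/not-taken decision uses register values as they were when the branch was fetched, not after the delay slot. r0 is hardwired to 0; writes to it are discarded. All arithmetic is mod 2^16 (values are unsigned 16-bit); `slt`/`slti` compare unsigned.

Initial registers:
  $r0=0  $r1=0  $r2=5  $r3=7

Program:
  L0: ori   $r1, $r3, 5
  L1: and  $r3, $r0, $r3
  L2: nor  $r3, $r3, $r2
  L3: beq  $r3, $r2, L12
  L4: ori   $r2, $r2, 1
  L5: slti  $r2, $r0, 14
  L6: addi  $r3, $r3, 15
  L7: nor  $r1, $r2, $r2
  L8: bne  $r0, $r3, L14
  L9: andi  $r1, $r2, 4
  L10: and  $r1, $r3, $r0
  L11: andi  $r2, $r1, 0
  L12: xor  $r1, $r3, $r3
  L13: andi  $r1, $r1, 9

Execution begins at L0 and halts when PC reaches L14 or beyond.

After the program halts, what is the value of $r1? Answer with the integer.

[0] ori   $r1, $r3, 5  →  {$r0:0, $r1:7, $r2:5, $r3:7}
[1] and  $r3, $r0, $r3  →  {$r0:0, $r1:7, $r2:5, $r3:0}
[2] nor  $r3, $r3, $r2  →  {$r0:0, $r1:7, $r2:5, $r3:65530}
[3] beq  $r3, $r2, L12  →  {$r0:0, $r1:7, $r2:5, $r3:65530}  ⟨branch fallthrough⟩
[4] ori   $r2, $r2, 1  →  {$r0:0, $r1:7, $r2:5, $r3:65530}
[5] slti  $r2, $r0, 14  →  {$r0:0, $r1:7, $r2:1, $r3:65530}
[6] addi  $r3, $r3, 15  →  {$r0:0, $r1:7, $r2:1, $r3:9}
[7] nor  $r1, $r2, $r2  →  {$r0:0, $r1:65534, $r2:1, $r3:9}
[8] bne  $r0, $r3, L14  →  {$r0:0, $r1:65534, $r2:1, $r3:9}  ⟨branch taken⟩
[9] andi  $r1, $r2, 4  →  {$r0:0, $r1:0, $r2:1, $r3:9}

0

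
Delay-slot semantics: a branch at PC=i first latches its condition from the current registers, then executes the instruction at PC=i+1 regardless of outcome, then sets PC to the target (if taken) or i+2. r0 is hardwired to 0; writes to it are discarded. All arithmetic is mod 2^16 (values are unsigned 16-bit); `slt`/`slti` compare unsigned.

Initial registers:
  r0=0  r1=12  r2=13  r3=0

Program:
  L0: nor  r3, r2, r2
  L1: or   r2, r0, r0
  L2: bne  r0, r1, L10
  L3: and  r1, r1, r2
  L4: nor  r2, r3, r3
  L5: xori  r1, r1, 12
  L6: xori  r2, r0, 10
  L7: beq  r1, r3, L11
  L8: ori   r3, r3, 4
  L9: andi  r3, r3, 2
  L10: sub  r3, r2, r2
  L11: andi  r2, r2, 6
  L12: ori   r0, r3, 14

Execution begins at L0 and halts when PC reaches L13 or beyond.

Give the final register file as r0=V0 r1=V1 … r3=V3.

r0=0 r1=0 r2=0 r3=0

  step pc=0: nor  r3, r2, r2  regs=(0,12,13,65522)
  step pc=1: or   r2, r0, r0  regs=(0,12,0,65522)
  step pc=2: bne  r0, r1, L10  cond=T  regs=(0,12,0,65522)
  step pc=3: and  r1, r1, r2  regs=(0,0,0,65522)
  step pc=10: sub  r3, r2, r2  regs=(0,0,0,0)
  step pc=11: andi  r2, r2, 6  regs=(0,0,0,0)
  step pc=12: ori   r0, r3, 14  regs=(0,0,0,0)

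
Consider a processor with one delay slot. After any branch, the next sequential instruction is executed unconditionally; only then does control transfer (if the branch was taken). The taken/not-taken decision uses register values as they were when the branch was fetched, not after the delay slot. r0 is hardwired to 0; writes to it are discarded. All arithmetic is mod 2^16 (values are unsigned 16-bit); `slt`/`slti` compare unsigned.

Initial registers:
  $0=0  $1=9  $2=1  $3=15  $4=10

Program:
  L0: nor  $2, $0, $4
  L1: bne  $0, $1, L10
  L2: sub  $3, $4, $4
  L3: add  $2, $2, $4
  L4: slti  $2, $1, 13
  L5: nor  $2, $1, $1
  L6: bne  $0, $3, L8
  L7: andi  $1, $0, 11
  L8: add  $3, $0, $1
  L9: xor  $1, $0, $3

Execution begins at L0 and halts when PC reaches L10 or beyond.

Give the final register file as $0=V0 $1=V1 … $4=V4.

[0] nor  $2, $0, $4  →  {$0:0, $1:9, $2:65525, $3:15, $4:10}
[1] bne  $0, $1, L10  →  {$0:0, $1:9, $2:65525, $3:15, $4:10}  ⟨branch taken⟩
[2] sub  $3, $4, $4  →  {$0:0, $1:9, $2:65525, $3:0, $4:10}

$0=0 $1=9 $2=65525 $3=0 $4=10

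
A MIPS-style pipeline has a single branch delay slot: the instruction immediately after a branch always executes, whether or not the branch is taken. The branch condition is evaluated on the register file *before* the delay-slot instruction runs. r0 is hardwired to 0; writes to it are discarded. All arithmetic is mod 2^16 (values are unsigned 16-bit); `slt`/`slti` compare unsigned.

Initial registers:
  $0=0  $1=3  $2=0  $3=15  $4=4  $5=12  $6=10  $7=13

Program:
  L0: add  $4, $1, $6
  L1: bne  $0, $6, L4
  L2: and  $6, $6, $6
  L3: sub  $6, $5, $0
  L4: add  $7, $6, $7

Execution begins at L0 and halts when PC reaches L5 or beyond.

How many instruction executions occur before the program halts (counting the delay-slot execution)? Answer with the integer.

#0 add  $4, $1, $6 ; 0/3/0/15/13/12/10/13
#1 bne  $0, $6, L4 ; 0/3/0/15/13/12/10/13 ; →target
#2 and  $6, $6, $6 ; 0/3/0/15/13/12/10/13
#4 add  $7, $6, $7 ; 0/3/0/15/13/12/10/23

4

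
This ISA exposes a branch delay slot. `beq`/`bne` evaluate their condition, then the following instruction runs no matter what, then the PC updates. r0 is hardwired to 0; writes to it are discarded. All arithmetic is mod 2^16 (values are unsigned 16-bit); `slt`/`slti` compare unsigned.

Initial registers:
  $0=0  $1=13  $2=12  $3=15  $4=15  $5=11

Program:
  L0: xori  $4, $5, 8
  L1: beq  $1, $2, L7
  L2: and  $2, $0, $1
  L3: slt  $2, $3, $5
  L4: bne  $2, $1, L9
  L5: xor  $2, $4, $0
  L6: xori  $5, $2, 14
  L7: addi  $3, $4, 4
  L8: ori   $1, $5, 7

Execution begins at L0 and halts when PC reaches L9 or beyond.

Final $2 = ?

PC=0  xori  $4, $5, 8        | $0=0 $1=13 $2=12 $3=15 $4=3 $5=11
PC=1  beq  $1, $2, L7        | $0=0 $1=13 $2=12 $3=15 $4=3 $5=11  [not taken]
PC=2  and  $2, $0, $1        | $0=0 $1=13 $2=0 $3=15 $4=3 $5=11
PC=3  slt  $2, $3, $5        | $0=0 $1=13 $2=0 $3=15 $4=3 $5=11
PC=4  bne  $2, $1, L9        | $0=0 $1=13 $2=0 $3=15 $4=3 $5=11  [TAKEN]
PC=5  xor  $2, $4, $0        | $0=0 $1=13 $2=3 $3=15 $4=3 $5=11

3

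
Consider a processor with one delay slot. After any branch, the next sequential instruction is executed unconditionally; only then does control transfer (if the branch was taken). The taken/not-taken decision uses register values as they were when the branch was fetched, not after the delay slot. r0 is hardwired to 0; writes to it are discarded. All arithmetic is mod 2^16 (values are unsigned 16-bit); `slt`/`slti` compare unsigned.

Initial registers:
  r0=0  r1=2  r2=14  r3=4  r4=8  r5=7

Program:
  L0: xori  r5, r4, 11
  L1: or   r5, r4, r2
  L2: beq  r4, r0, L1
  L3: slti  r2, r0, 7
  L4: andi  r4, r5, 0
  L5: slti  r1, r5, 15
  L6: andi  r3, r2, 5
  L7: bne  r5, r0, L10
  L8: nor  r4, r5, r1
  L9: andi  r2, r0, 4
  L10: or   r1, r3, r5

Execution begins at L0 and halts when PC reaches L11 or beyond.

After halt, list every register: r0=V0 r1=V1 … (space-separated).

PC=0  xori  r5, r4, 11       | r0=0 r1=2 r2=14 r3=4 r4=8 r5=3
PC=1  or   r5, r4, r2        | r0=0 r1=2 r2=14 r3=4 r4=8 r5=14
PC=2  beq  r4, r0, L1        | r0=0 r1=2 r2=14 r3=4 r4=8 r5=14  [not taken]
PC=3  slti  r2, r0, 7        | r0=0 r1=2 r2=1 r3=4 r4=8 r5=14
PC=4  andi  r4, r5, 0        | r0=0 r1=2 r2=1 r3=4 r4=0 r5=14
PC=5  slti  r1, r5, 15       | r0=0 r1=1 r2=1 r3=4 r4=0 r5=14
PC=6  andi  r3, r2, 5        | r0=0 r1=1 r2=1 r3=1 r4=0 r5=14
PC=7  bne  r5, r0, L10       | r0=0 r1=1 r2=1 r3=1 r4=0 r5=14  [TAKEN]
PC=8  nor  r4, r5, r1        | r0=0 r1=1 r2=1 r3=1 r4=65520 r5=14
PC=10 or   r1, r3, r5        | r0=0 r1=15 r2=1 r3=1 r4=65520 r5=14

r0=0 r1=15 r2=1 r3=1 r4=65520 r5=14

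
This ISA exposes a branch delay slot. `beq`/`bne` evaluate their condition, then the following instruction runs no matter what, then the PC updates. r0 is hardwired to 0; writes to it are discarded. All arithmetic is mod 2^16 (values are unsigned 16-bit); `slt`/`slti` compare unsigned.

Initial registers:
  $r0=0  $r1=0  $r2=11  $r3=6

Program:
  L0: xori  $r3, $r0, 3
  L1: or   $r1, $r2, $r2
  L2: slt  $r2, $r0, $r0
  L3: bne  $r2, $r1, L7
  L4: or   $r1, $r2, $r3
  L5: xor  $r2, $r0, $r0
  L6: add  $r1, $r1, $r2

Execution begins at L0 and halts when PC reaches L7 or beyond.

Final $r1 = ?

3

[0] xori  $r3, $r0, 3  →  {$r0:0, $r1:0, $r2:11, $r3:3}
[1] or   $r1, $r2, $r2  →  {$r0:0, $r1:11, $r2:11, $r3:3}
[2] slt  $r2, $r0, $r0  →  {$r0:0, $r1:11, $r2:0, $r3:3}
[3] bne  $r2, $r1, L7  →  {$r0:0, $r1:11, $r2:0, $r3:3}  ⟨branch taken⟩
[4] or   $r1, $r2, $r3  →  {$r0:0, $r1:3, $r2:0, $r3:3}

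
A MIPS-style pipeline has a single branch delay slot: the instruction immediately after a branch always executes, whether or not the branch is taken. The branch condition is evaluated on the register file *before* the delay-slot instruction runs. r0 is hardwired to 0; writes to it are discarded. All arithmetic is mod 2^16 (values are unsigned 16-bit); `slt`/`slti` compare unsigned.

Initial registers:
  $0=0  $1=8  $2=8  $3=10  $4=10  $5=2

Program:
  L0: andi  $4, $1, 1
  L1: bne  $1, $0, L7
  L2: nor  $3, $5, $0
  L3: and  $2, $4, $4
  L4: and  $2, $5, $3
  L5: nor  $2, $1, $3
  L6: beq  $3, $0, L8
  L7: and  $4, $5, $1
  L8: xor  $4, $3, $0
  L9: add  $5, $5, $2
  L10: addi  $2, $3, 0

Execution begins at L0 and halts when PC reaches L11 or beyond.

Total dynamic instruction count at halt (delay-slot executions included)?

7

[0] andi  $4, $1, 1  →  {$0:0, $1:8, $2:8, $3:10, $4:0, $5:2}
[1] bne  $1, $0, L7  →  {$0:0, $1:8, $2:8, $3:10, $4:0, $5:2}  ⟨branch taken⟩
[2] nor  $3, $5, $0  →  {$0:0, $1:8, $2:8, $3:65533, $4:0, $5:2}
[7] and  $4, $5, $1  →  {$0:0, $1:8, $2:8, $3:65533, $4:0, $5:2}
[8] xor  $4, $3, $0  →  {$0:0, $1:8, $2:8, $3:65533, $4:65533, $5:2}
[9] add  $5, $5, $2  →  {$0:0, $1:8, $2:8, $3:65533, $4:65533, $5:10}
[10] addi  $2, $3, 0  →  {$0:0, $1:8, $2:65533, $3:65533, $4:65533, $5:10}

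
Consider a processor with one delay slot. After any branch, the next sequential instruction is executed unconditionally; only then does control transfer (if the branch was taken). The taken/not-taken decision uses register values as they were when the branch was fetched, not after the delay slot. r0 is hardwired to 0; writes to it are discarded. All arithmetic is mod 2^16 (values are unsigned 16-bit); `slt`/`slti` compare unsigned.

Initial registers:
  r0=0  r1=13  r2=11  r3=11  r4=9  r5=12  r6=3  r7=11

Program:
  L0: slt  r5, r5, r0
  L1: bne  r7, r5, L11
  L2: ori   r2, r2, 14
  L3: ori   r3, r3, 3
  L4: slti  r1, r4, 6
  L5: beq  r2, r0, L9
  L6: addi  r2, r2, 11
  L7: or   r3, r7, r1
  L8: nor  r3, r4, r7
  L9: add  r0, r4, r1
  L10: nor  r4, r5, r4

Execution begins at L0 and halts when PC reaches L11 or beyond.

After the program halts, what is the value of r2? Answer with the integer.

15

PC=0  slt  r5, r5, r0        | r0=0 r1=13 r2=11 r3=11 r4=9 r5=0 r6=3 r7=11
PC=1  bne  r7, r5, L11       | r0=0 r1=13 r2=11 r3=11 r4=9 r5=0 r6=3 r7=11  [TAKEN]
PC=2  ori   r2, r2, 14       | r0=0 r1=13 r2=15 r3=11 r4=9 r5=0 r6=3 r7=11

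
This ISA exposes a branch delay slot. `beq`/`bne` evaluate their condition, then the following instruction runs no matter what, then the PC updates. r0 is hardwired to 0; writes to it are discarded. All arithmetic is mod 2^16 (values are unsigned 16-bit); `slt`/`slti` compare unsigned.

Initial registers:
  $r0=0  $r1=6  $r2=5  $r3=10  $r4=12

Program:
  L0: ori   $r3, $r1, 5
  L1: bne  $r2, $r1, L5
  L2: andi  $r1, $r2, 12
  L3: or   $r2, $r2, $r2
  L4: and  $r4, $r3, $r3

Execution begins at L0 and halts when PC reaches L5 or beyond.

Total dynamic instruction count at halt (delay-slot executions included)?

3

#0 ori   $r3, $r1, 5 ; 0/6/5/7/12
#1 bne  $r2, $r1, L5 ; 0/6/5/7/12 ; →target
#2 andi  $r1, $r2, 12 ; 0/4/5/7/12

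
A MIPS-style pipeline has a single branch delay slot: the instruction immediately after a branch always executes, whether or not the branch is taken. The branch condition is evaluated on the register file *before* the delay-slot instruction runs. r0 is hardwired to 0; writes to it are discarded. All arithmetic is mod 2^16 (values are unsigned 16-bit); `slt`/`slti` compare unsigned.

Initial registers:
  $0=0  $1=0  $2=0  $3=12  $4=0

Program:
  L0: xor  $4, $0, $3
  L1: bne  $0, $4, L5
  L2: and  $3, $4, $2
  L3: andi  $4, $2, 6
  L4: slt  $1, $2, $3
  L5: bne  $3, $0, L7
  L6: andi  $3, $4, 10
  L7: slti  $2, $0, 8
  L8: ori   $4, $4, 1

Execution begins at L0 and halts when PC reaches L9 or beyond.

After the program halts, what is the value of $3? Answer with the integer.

8

PC=0  xor  $4, $0, $3        | $0=0 $1=0 $2=0 $3=12 $4=12
PC=1  bne  $0, $4, L5        | $0=0 $1=0 $2=0 $3=12 $4=12  [TAKEN]
PC=2  and  $3, $4, $2        | $0=0 $1=0 $2=0 $3=0 $4=12
PC=5  bne  $3, $0, L7        | $0=0 $1=0 $2=0 $3=0 $4=12  [not taken]
PC=6  andi  $3, $4, 10       | $0=0 $1=0 $2=0 $3=8 $4=12
PC=7  slti  $2, $0, 8        | $0=0 $1=0 $2=1 $3=8 $4=12
PC=8  ori   $4, $4, 1        | $0=0 $1=0 $2=1 $3=8 $4=13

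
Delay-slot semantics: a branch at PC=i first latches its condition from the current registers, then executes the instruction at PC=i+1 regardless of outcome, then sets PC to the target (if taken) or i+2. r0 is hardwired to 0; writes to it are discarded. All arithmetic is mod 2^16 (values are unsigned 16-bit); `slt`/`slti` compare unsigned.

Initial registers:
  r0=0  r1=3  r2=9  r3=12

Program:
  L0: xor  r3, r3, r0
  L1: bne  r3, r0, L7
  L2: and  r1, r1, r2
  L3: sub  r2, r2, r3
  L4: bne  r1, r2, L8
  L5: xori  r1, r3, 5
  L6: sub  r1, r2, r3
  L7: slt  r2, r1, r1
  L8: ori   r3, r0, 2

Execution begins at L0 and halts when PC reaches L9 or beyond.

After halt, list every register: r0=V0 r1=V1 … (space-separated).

r0=0 r1=1 r2=0 r3=2

  step pc=0: xor  r3, r3, r0  regs=(0,3,9,12)
  step pc=1: bne  r3, r0, L7  cond=T  regs=(0,3,9,12)
  step pc=2: and  r1, r1, r2  regs=(0,1,9,12)
  step pc=7: slt  r2, r1, r1  regs=(0,1,0,12)
  step pc=8: ori   r3, r0, 2  regs=(0,1,0,2)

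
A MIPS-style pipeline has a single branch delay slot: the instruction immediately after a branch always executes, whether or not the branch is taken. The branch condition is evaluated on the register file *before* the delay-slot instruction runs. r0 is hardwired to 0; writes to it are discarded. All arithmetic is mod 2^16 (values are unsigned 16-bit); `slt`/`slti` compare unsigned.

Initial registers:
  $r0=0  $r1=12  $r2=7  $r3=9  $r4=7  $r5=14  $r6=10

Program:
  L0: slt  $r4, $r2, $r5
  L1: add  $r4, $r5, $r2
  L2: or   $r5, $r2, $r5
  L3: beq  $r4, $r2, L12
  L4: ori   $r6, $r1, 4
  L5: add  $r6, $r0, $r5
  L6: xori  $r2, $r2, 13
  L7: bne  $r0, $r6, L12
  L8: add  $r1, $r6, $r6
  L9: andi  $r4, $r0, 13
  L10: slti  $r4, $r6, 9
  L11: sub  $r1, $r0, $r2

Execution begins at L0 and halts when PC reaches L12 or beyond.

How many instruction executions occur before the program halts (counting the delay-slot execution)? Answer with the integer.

PC=0  slt  $r4, $r2, $r5     | $r0=0 $r1=12 $r2=7 $r3=9 $r4=1 $r5=14 $r6=10
PC=1  add  $r4, $r5, $r2     | $r0=0 $r1=12 $r2=7 $r3=9 $r4=21 $r5=14 $r6=10
PC=2  or   $r5, $r2, $r5     | $r0=0 $r1=12 $r2=7 $r3=9 $r4=21 $r5=15 $r6=10
PC=3  beq  $r4, $r2, L12     | $r0=0 $r1=12 $r2=7 $r3=9 $r4=21 $r5=15 $r6=10  [not taken]
PC=4  ori   $r6, $r1, 4      | $r0=0 $r1=12 $r2=7 $r3=9 $r4=21 $r5=15 $r6=12
PC=5  add  $r6, $r0, $r5     | $r0=0 $r1=12 $r2=7 $r3=9 $r4=21 $r5=15 $r6=15
PC=6  xori  $r2, $r2, 13     | $r0=0 $r1=12 $r2=10 $r3=9 $r4=21 $r5=15 $r6=15
PC=7  bne  $r0, $r6, L12     | $r0=0 $r1=12 $r2=10 $r3=9 $r4=21 $r5=15 $r6=15  [TAKEN]
PC=8  add  $r1, $r6, $r6     | $r0=0 $r1=30 $r2=10 $r3=9 $r4=21 $r5=15 $r6=15

9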